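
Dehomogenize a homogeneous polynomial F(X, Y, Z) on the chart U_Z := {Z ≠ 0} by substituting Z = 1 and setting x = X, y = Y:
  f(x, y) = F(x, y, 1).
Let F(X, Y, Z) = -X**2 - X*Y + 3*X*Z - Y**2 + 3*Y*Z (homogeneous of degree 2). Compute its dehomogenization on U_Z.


f(x, y) = -x**2 - x*y + 3*x - y**2 + 3*y

On U_Z we set Z = 1. Each monomial c·X^i·Y^j·Z^k in F becomes c·x^i·y^j·1^k = c·x^i·y^j.
Substituting Z = 1: F(X, Y, 1) = -x**2 - x*y + 3*x - y**2 + 3*y.
Note: deg(f) ≤ deg(F) = 2; strict inequality happens when F is divisible by Z (lost terms).


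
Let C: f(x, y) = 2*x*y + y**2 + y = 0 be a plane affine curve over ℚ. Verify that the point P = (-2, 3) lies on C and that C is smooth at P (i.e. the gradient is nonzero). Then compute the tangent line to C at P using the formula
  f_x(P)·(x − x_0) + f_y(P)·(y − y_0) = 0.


Tangent line at P: 6*x + 3*y + 3 = 0.

Step 1: f(-2, 3) = 0, so P lies on C.
Step 2: partial derivatives
  f_x(x, y) = 2*y, f_y(x, y) = 2*x + 2*y + 1.
  f_x(P) = 6, f_y(P) = 3 (gradient nonzero, so P is smooth).
Step 3: tangent line at P: 6·(x − -2) + 3·(y − 3) = 0.
Expanding: 6*x + 3*y + 3 = 0.


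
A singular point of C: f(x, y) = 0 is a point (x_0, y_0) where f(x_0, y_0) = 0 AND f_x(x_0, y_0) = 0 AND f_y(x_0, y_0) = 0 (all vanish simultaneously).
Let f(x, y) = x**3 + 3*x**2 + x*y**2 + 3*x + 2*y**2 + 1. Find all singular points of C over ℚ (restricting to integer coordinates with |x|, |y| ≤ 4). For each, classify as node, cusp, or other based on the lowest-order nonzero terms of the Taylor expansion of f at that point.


Singular points: {(-1, 0)}; classification: cusp.

Compute partial derivatives:
  f_x = 3*x**2 + 6*x + y**2 + 3.
  f_y = 2*x*y + 4*y.
Scan x_0 ∈ {−4, ..., 4}. For each x_0, f_y(x_0, y) is a polynomial in y; find its integer roots y ∈ {−4, ..., 4}, then test f_x and f at those candidates.
  x = -4: f_y(-4, y) = -4*y; vanishes at y ∈ {0}. (-4, 0): f_x = 27 ≠ 0.
  x = -3: f_y(-3, y) = -2*y; vanishes at y ∈ {0}. (-3, 0): f_x = 12 ≠ 0.
  x = -2: f_y(-2, y) = 0; vanishes at y ∈ {-4, -3, -2, -1, 0, 1, 2, 3, 4}. (-2, -4): f_x = 19 ≠ 0; (-2, -3): f_x = 12 ≠ 0; (-2, -2): f_x = 7 ≠ 0; (-2, -1): f_x = 4 ≠ 0; (-2, 0): f_x = 3 ≠ 0; (-2, 1): f_x = 4 ≠ 0; (-2, 2): f_x = 7 ≠ 0; (-2, 3): f_x = 12 ≠ 0; (-2, 4): f_x = 19 ≠ 0.
  x = -1: f_y(-1, y) = 2*y; vanishes at y ∈ {0}. (-1, 0): f_x = 0, f = 0 — SINGULAR.
  x = 0: f_y(0, y) = 4*y; vanishes at y ∈ {0}. (0, 0): f_x = 3 ≠ 0.
  x = 1: f_y(1, y) = 6*y; vanishes at y ∈ {0}. (1, 0): f_x = 12 ≠ 0.
  x = 2: f_y(2, y) = 8*y; vanishes at y ∈ {0}. (2, 0): f_x = 27 ≠ 0.
  x = 3: f_y(3, y) = 10*y; vanishes at y ∈ {0}. (3, 0): f_x = 48 ≠ 0.
  x = 4: f_y(4, y) = 12*y; vanishes at y ∈ {0}. (4, 0): f_x = 75 ≠ 0.
Only singular point on the grid: (-1, 0).
Classify: substitute x = -1 + u, y = 0 + v and expand: f = u**3 + u*v**2 + v**2.
No constant or linear terms (consistent with a singular point). Quadratic part: v**2. Cubic part: u**3 + u*v**2.
The quadratic part v**2 is a perfect square, so there is a single (double) tangent line v = 0, i.e. y = 0. Restricting the cubic part to that line (v = 0) leaves u**3 ≠ 0, so f is not divisible by v and the branch is v² ≈ -u**3 to lowest order — this is a cusp.
Classification: cusp.


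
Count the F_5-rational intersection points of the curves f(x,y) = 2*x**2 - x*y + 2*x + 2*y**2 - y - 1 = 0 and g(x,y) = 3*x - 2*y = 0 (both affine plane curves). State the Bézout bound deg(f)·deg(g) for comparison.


Common zeros: {(2, 3)}; count = 1; Bézout bound = 2.

deg(f) = 2, deg(g) = 1, so Bézout bound = 2.
Scan x ∈ F_5. For each x, list the y ∈ F_5 with f(x, y) ≡ 0 and those with g(x, y) ≡ 0 (mod 5); the common zeros in that column are the intersection.
  x = 0: f ≡ 0 at y ∈ {1, 2}; g ≡ 0 at y ∈ {0}; common: ∅.
  x = 1: f ≡ 0 at y ∈ {3}; g ≡ 0 at y ∈ {4}; common: ∅.
  x = 2: f ≡ 0 at y ∈ {1, 3}; g ≡ 0 at y ∈ {3}; common: {3}.
  x = 3: f ≡ 0 at y ∈ ∅; g ≡ 0 at y ∈ {2}; common: ∅.
  x = 4: f ≡ 0 at y ∈ ∅; g ≡ 0 at y ∈ {1}; common: ∅.
Collecting: common zeros = {(2, 3)}, so the count is 1.
Comparison with the Bézout bound: 1 ≤ 2 = deg(f)·deg(g), as expected for curves with no common component (the affine F_5-count falls short of the bound because intersections may lie at infinity, over extension fields, or carry multiplicity).


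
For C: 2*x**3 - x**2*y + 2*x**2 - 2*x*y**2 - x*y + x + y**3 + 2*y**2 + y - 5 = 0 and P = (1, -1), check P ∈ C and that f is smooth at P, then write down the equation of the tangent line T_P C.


Tangent line at P: 12*x + 2*y - 10 = 0.

Step 1: f(1, -1) = 0, so P lies on C.
Step 2: partial derivatives
  f_x(x, y) = 6*x**2 - 2*x*y + 4*x - 2*y**2 - y + 1, f_y(x, y) = -x**2 - 4*x*y - x + 3*y**2 + 4*y + 1.
  f_x(P) = 12, f_y(P) = 2 (gradient nonzero, so P is smooth).
Step 3: tangent line at P: 12·(x − 1) + 2·(y − -1) = 0.
Expanding: 12*x + 2*y - 10 = 0.


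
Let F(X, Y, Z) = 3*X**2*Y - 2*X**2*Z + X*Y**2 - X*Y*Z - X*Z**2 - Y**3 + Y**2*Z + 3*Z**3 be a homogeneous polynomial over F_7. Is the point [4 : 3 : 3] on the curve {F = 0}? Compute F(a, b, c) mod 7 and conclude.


F(4,3,3) ≡ 2 (mod 7); P is NOT on the curve.

Evaluate F(4, 3, 3) term-by-term (mod 7).
  3*X**2*Y ↦ 3·16·3·1 = 144
  -2*X**2*Z ↦ -2·16·1·3 = -96
  X*Y**2 ↦ 1·4·9·1 = 36
  -X*Y*Z ↦ -1·4·3·3 = -36
  -X*Z**2 ↦ -1·4·1·9 = -36
  -Y**3 ↦ -1·1·27·1 = -27
  Y**2*Z ↦ 1·1·9·3 = 27
  3*Z**3 ↦ 3·1·1·27 = 81
Sum: F(4, 3, 3) = (144) + (-96) + (36) + (-36) + (-36) + (-27) + (27) + (81) = 93.
Reducing mod 7: 93 ≡ 2 (mod 7).
Since F(a, b, c) ≡ 2 ≠ 0 (mod 7), P does NOT lie on the curve.


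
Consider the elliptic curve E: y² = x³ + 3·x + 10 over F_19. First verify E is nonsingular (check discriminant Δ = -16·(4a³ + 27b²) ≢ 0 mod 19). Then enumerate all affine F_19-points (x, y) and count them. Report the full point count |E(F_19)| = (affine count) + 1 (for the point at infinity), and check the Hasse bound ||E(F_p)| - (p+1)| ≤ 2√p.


Affine points = {(2, 9), (2, 10), (5, 6), (5, 13), (6, 4), (6, 15), (9, 5), (9, 14), (11, 5), (11, 14), (12, 8), (12, 11), (13, 2), (13, 17), (18, 5), (18, 14)}; affine count = 16; |E(F_19)| = 17.

Discriminant check: Δ ∝ 4a³ + 27b² = 4·3³ + 27·10² = 4·27 + 27·100 ≡ 15 (mod 19). Nonzero ⇒ E is nonsingular.
For each x ∈ F_19, compute rhs = x³ + 3·x + 10 mod 19, then count y ∈ F_19 with y² ≡ rhs.
  x = 0: rhs = 10, matching y values: none (0 points).
  x = 1: rhs = 14, matching y values: none (0 points).
  x = 2: rhs = 5, matching y values: 9, 10 (2 points).
  x = 3: rhs = 8, matching y values: none (0 points).
  x = 4: rhs = 10, matching y values: none (0 points).
  x = 5: rhs = 17, matching y values: 6, 13 (2 points).
  x = 6: rhs = 16, matching y values: 4, 15 (2 points).
  x = 7: rhs = 13, matching y values: none (0 points).
  x = 8: rhs = 14, matching y values: none (0 points).
  x = 9: rhs = 6, matching y values: 5, 14 (2 points).
  x = 10: rhs = 14, matching y values: none (0 points).
  x = 11: rhs = 6, matching y values: 5, 14 (2 points).
  x = 12: rhs = 7, matching y values: 8, 11 (2 points).
  x = 13: rhs = 4, matching y values: 2, 17 (2 points).
  x = 14: rhs = 3, matching y values: none (0 points).
  x = 15: rhs = 10, matching y values: none (0 points).
  x = 16: rhs = 12, matching y values: none (0 points).
  x = 17: rhs = 15, matching y values: none (0 points).
  x = 18: rhs = 6, matching y values: 5, 14 (2 points).
Total affine count: 16.
Full point count |E(F_19)| = 16 + 1 = 17.
Hasse bound: |17 − (19+1)| = |-3| = 3 ≤ 2√19 ≈ 8.7178 ✓.


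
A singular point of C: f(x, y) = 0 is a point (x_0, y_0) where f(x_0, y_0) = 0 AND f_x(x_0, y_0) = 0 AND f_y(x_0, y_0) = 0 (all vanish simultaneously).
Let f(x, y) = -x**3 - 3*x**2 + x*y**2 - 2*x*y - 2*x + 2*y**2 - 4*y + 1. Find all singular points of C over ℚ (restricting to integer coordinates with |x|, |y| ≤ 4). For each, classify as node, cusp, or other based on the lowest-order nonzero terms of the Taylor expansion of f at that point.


Singular points: {(-1, 1)}; classification: cusp.

Compute partial derivatives:
  f_x = -3*x**2 - 6*x + y**2 - 2*y - 2.
  f_y = 2*x*y - 2*x + 4*y - 4.
Scan x_0 ∈ {−4, ..., 4}. For each x_0, f_y(x_0, y) is a polynomial in y; find its integer roots y ∈ {−4, ..., 4}, then test f_x and f at those candidates.
  x = -4: f_y(-4, y) = 4 - 4*y; vanishes at y ∈ {1}. (-4, 1): f_x = -27 ≠ 0.
  x = -3: f_y(-3, y) = 2 - 2*y; vanishes at y ∈ {1}. (-3, 1): f_x = -12 ≠ 0.
  x = -2: f_y(-2, y) = 0; vanishes at y ∈ {-4, -3, -2, -1, 0, 1, 2, 3, 4}. (-2, -4): f_x = 22 ≠ 0; (-2, -3): f_x = 13 ≠ 0; (-2, -2): f_x = 6 ≠ 0; (-2, -1): f_x = 1 ≠ 0; (-2, 0): f_x = -2 ≠ 0; (-2, 1): f_x = -3 ≠ 0; (-2, 2): f_x = -2 ≠ 0; (-2, 3): f_x = 1 ≠ 0; (-2, 4): f_x = 6 ≠ 0.
  x = -1: f_y(-1, y) = 2*y - 2; vanishes at y ∈ {1}. (-1, 1): f_x = 0, f = 0 — SINGULAR.
  x = 0: f_y(0, y) = 4*y - 4; vanishes at y ∈ {1}. (0, 1): f_x = -3 ≠ 0.
  x = 1: f_y(1, y) = 6*y - 6; vanishes at y ∈ {1}. (1, 1): f_x = -12 ≠ 0.
  x = 2: f_y(2, y) = 8*y - 8; vanishes at y ∈ {1}. (2, 1): f_x = -27 ≠ 0.
  x = 3: f_y(3, y) = 10*y - 10; vanishes at y ∈ {1}. (3, 1): f_x = -48 ≠ 0.
  x = 4: f_y(4, y) = 12*y - 12; vanishes at y ∈ {1}. (4, 1): f_x = -75 ≠ 0.
Only singular point on the grid: (-1, 1).
Classify: substitute x = -1 + u, y = 1 + v and expand: f = -u**3 + u*v**2 + v**2.
No constant or linear terms (consistent with a singular point). Quadratic part: v**2. Cubic part: -u**3 + u*v**2.
The quadratic part v**2 is a perfect square, so there is a single (double) tangent line v = 0, i.e. y = 1. Restricting the cubic part to that line (v = 0) leaves -u**3 ≠ 0, so f is not divisible by v and the branch is v² ≈ u**3 to lowest order — this is a cusp.
Classification: cusp.


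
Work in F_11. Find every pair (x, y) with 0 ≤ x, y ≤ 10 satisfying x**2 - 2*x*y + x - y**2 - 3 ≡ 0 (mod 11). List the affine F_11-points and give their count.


Affine F_11-points: {(1, 10), (4, 7), (6, 2), (6, 8), (7, 9), (7, 10), (8, 2), (8, 4), (9, 7), (9, 8), (10, 4), (10, 9)}; count = 12.

For each of the 121 pairs (x, y) ∈ F_11², evaluate f(x, y) mod 11. Record the zeros.
  x = 0: [0↦8, 1↦7, 2↦4, 3↦10, 4↦3, 5↦5, 6↦5, 7↦3, 8↦10, 9↦4, 10↦7]  zeros at y ∈ ∅
  x = 1: [0↦10, 1↦7, 2↦2, 3↦6, 4↦8, 5↦8, 6↦6, 7↦2, 8↦7, 9↦10, 10↦0]  zeros at y ∈ {10}
  x = 2: [0↦3, 1↦9, 2↦2, 3↦4, 4↦4, 5↦2, 6↦9, 7↦3, 8↦6, 9↦7, 10↦6]  zeros at y ∈ ∅
  x = 3: [0↦9, 1↦2, 2↦4, 3↦4, 4↦2, 5↦9, 6↦3, 7↦6, 8↦7, 9↦6, 10↦3]  zeros at y ∈ ∅
  x = 4: [0↦6, 1↦8, 2↦8, 3↦6, 4↦2, 5↦7, 6↦10, 7↦0, 8↦10, 9↦7, 10↦2]  zeros at y ∈ {7}
  x = 5: [0↦5, 1↦5, 2↦3, 3↦10, 4↦4, 5↦7, 6↦8, 7↦7, 8↦4, 9↦10, 10↦3]  zeros at y ∈ ∅
  x = 6: [0↦6, 1↦4, 2↦0, 3↦5, 4↦8, 5↦9, 6↦8, 7↦5, 8↦0, 9↦4, 10↦6]  zeros at y ∈ {2, 8}
  x = 7: [0↦9, 1↦5, 2↦10, 3↦2, 4↦3, 5↦2, 6↦10, 7↦5, 8↦9, 9↦0, 10↦0]  zeros at y ∈ {9, 10}
  x = 8: [0↦3, 1↦8, 2↦0, 3↦1, 4↦0, 5↦8, 6↦3, 7↦7, 8↦9, 9↦9, 10↦7]  zeros at y ∈ {2, 4}
  x = 9: [0↦10, 1↦2, 2↦3, 3↦2, 4↦10, 5↦5, 6↦9, 7↦0, 8↦0, 9↦9, 10↦5]  zeros at y ∈ {7, 8}
  x = 10: [0↦8, 1↦9, 2↦8, 3↦5, 4↦0, 5↦4, 6↦6, 7↦6, 8↦4, 9↦0, 10↦5]  zeros at y ∈ {4, 9}
Collecting zeros: affine points = {(1, 10), (4, 7), (6, 2), (6, 8), (7, 9), (7, 10), (8, 2), (8, 4), (9, 7), (9, 8), (10, 4), (10, 9)}.
Total count |C(F_11)_aff| = 12.


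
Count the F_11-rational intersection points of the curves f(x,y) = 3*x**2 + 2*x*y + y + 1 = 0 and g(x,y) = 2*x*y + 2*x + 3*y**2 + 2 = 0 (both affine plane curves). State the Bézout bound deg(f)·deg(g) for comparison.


Common zeros: ∅; count = 0; Bézout bound = 4.

deg(f) = 2, deg(g) = 2, so Bézout bound = 4.
Scan x ∈ F_11. For each x, list the y ∈ F_11 with f(x, y) ≡ 0 and those with g(x, y) ≡ 0 (mod 11); the common zeros in that column are the intersection.
  x = 0: f ≡ 0 at y ∈ {10}; g ≡ 0 at y ∈ {5, 6}; common: ∅.
  x = 1: f ≡ 0 at y ∈ {6}; g ≡ 0 at y ∈ {7}; common: ∅.
  x = 2: f ≡ 0 at y ∈ {4}; g ≡ 0 at y ∈ ∅; common: ∅.
  x = 3: f ≡ 0 at y ∈ {7}; g ≡ 0 at y ∈ ∅; common: ∅.
  x = 4: f ≡ 0 at y ∈ {8}; g ≡ 0 at y ∈ ∅; common: ∅.
  x = 5: f ≡ 0 at y ∈ ∅; g ≡ 0 at y ∈ {2}; common: ∅.
  x = 6: f ≡ 0 at y ∈ {6}; g ≡ 0 at y ∈ {3, 4}; common: ∅.
  x = 7: f ≡ 0 at y ∈ {7}; g ≡ 0 at y ∈ {1, 9}; common: ∅.
  x = 8: f ≡ 0 at y ∈ {10}; g ≡ 0 at y ∈ ∅; common: ∅.
  x = 9: f ≡ 0 at y ∈ {8}; g ≡ 0 at y ∈ ∅; common: ∅.
  x = 10: f ≡ 0 at y ∈ {4}; g ≡ 0 at y ∈ {0, 8}; common: ∅.
Collecting: common zeros = ∅, so the count is 0.
Comparison with the Bézout bound: 0 ≤ 4 = deg(f)·deg(g), as expected for curves with no common component (the affine F_11-count falls short of the bound because intersections may lie at infinity, over extension fields, or carry multiplicity).


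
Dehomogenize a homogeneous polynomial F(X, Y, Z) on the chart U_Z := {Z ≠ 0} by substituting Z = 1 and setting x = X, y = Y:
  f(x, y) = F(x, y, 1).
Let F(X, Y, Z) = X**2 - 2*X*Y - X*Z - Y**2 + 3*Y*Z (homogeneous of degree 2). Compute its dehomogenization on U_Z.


f(x, y) = x**2 - 2*x*y - x - y**2 + 3*y

On U_Z we set Z = 1. Each monomial c·X^i·Y^j·Z^k in F becomes c·x^i·y^j·1^k = c·x^i·y^j.
Substituting Z = 1: F(X, Y, 1) = x**2 - 2*x*y - x - y**2 + 3*y.
Note: deg(f) ≤ deg(F) = 2; strict inequality happens when F is divisible by Z (lost terms).


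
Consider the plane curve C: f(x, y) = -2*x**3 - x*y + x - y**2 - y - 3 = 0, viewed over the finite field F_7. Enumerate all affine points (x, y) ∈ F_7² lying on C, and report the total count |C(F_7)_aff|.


Affine F_7-points: {(1, 1), (1, 4), (2, 1), (2, 3), (4, 1)}; count = 5.

For each of the 49 pairs (x, y) ∈ F_7², evaluate f(x, y) mod 7. Record the zeros.
  x = 0: [0↦4, 1↦2, 2↦5, 3↦6, 4↦5, 5↦2, 6↦4]  zeros at y ∈ ∅
  x = 1: [0↦3, 1↦0, 2↦2, 3↦2, 4↦0, 5↦3, 6↦4]  zeros at y ∈ {1, 4}
  x = 2: [0↦4, 1↦0, 2↦1, 3↦0, 4↦4, 5↦6, 6↦6]  zeros at y ∈ {1, 3}
  x = 3: [0↦2, 1↦4, 2↦4, 3↦2, 4↦5, 5↦6, 6↦5]  zeros at y ∈ ∅
  x = 4: [0↦6, 1↦0, 2↦6, 3↦3, 4↦5, 5↦5, 6↦3]  zeros at y ∈ {1}
  x = 5: [0↦4, 1↦4, 2↦2, 3↦5, 4↦6, 5↦5, 6↦2]  zeros at y ∈ ∅
  x = 6: [0↦5, 1↦4, 2↦1, 3↦3, 4↦3, 5↦1, 6↦4]  zeros at y ∈ ∅
Collecting zeros: affine points = {(1, 1), (1, 4), (2, 1), (2, 3), (4, 1)}.
Total count |C(F_7)_aff| = 5.


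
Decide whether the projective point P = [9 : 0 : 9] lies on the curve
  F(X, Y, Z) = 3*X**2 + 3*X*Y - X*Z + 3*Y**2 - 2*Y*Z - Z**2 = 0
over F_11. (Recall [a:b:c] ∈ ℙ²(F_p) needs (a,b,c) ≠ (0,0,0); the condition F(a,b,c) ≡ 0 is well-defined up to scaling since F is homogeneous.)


F(9,0,9) ≡ 4 (mod 11); P is NOT on the curve.

Evaluate F(9, 0, 9) term-by-term (mod 11).
  3*X**2 ↦ 3·81·1·1 = 243
  3*X*Y ↦ 3·9·0·1 = 0
  -X*Z ↦ -1·9·1·9 = -81
  3*Y**2 ↦ 3·1·0·1 = 0
  -2*Y*Z ↦ -2·1·0·9 = 0
  -Z**2 ↦ -1·1·1·81 = -81
Sum: F(9, 0, 9) = (243) + (0) + (-81) + (0) + (0) + (-81) = 81.
Reducing mod 11: 81 ≡ 4 (mod 11).
Since F(a, b, c) ≡ 4 ≠ 0 (mod 11), P does NOT lie on the curve.


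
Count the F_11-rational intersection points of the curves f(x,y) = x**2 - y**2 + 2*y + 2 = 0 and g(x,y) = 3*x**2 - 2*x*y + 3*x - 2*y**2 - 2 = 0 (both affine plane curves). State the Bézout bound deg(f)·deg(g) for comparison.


Common zeros: ∅; count = 0; Bézout bound = 4.

deg(f) = 2, deg(g) = 2, so Bézout bound = 4.
Scan x ∈ F_11. For each x, list the y ∈ F_11 with f(x, y) ≡ 0 and those with g(x, y) ≡ 0 (mod 11); the common zeros in that column are the intersection.
  x = 0: f ≡ 0 at y ∈ {6, 7}; g ≡ 0 at y ∈ ∅; common: ∅.
  x = 1: f ≡ 0 at y ∈ {3, 10}; g ≡ 0 at y ∈ {1, 9}; common: ∅.
  x = 2: f ≡ 0 at y ∈ ∅; g ≡ 0 at y ∈ {2, 7}; common: ∅.
  x = 3: f ≡ 0 at y ∈ {0, 2}; g ≡ 0 at y ∈ {4}; common: ∅.
  x = 4: f ≡ 0 at y ∈ ∅; g ≡ 0 at y ∈ {9}; common: ∅.
  x = 5: f ≡ 0 at y ∈ ∅; g ≡ 0 at y ∈ {0, 6}; common: ∅.
  x = 6: f ≡ 0 at y ∈ ∅; g ≡ 0 at y ∈ {1, 4}; common: ∅.
  x = 7: f ≡ 0 at y ∈ ∅; g ≡ 0 at y ∈ ∅; common: ∅.
  x = 8: f ≡ 0 at y ∈ {0, 2}; g ≡ 0 at y ∈ ∅; common: ∅.
  x = 9: f ≡ 0 at y ∈ ∅; g ≡ 0 at y ∈ {6, 7}; common: ∅.
  x = 10: f ≡ 0 at y ∈ {3, 10}; g ≡ 0 at y ∈ ∅; common: ∅.
Collecting: common zeros = ∅, so the count is 0.
Comparison with the Bézout bound: 0 ≤ 4 = deg(f)·deg(g), as expected for curves with no common component (the affine F_11-count falls short of the bound because intersections may lie at infinity, over extension fields, or carry multiplicity).


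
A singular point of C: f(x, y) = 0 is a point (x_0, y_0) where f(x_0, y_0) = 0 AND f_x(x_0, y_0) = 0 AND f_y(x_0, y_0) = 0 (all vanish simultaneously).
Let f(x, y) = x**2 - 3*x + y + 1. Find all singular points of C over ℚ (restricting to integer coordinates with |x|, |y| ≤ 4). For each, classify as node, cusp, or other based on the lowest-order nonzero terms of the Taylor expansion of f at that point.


No singular points in the scanned grid; C is smooth there.

Compute partial derivatives:
  f_x = 2*x - 3.
  f_y = 1.
f_y = 1 is a nonzero constant, so f_y never vanishes: no point (x, y) can satisfy f = f_x = f_y = 0. In particular no (x, y) ∈ {−4, ..., 4}² is singular; the curve is smooth.


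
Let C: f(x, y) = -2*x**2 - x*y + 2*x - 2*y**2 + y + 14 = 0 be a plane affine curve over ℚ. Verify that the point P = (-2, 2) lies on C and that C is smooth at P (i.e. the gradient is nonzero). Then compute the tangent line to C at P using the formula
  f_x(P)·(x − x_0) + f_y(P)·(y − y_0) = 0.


Tangent line at P: 8*x - 5*y + 26 = 0.

Step 1: f(-2, 2) = 0, so P lies on C.
Step 2: partial derivatives
  f_x(x, y) = -4*x - y + 2, f_y(x, y) = -x - 4*y + 1.
  f_x(P) = 8, f_y(P) = -5 (gradient nonzero, so P is smooth).
Step 3: tangent line at P: 8·(x − -2) + -5·(y − 2) = 0.
Expanding: 8*x - 5*y + 26 = 0.


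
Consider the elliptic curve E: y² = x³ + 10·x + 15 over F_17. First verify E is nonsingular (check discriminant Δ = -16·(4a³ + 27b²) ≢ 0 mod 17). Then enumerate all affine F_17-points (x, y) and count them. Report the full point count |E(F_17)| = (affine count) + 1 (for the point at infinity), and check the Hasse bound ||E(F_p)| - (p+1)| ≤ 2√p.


Affine points = {(0, 7), (0, 10), (1, 3), (1, 14), (2, 3), (2, 14), (3, 2), (3, 15), (4, 0), (6, 6), (6, 11), (9, 1), (9, 16), (13, 8), (13, 9), (14, 3), (14, 14), (15, 2), (15, 15), (16, 2), (16, 15)}; affine count = 21; |E(F_17)| = 22.

Discriminant check: Δ ∝ 4a³ + 27b² = 4·10³ + 27·15² = 4·1000 + 27·225 ≡ 11 (mod 17). Nonzero ⇒ E is nonsingular.
For each x ∈ F_17, compute rhs = x³ + 10·x + 15 mod 17, then count y ∈ F_17 with y² ≡ rhs.
  x = 0: rhs = 15, matching y values: 7, 10 (2 points).
  x = 1: rhs = 9, matching y values: 3, 14 (2 points).
  x = 2: rhs = 9, matching y values: 3, 14 (2 points).
  x = 3: rhs = 4, matching y values: 2, 15 (2 points).
  x = 4: rhs = 0, matching y values: 0 (1 points).
  x = 5: rhs = 3, matching y values: none (0 points).
  x = 6: rhs = 2, matching y values: 6, 11 (2 points).
  x = 7: rhs = 3, matching y values: none (0 points).
  x = 8: rhs = 12, matching y values: none (0 points).
  x = 9: rhs = 1, matching y values: 1, 16 (2 points).
  x = 10: rhs = 10, matching y values: none (0 points).
  x = 11: rhs = 11, matching y values: none (0 points).
  x = 12: rhs = 10, matching y values: none (0 points).
  x = 13: rhs = 13, matching y values: 8, 9 (2 points).
  x = 14: rhs = 9, matching y values: 3, 14 (2 points).
  x = 15: rhs = 4, matching y values: 2, 15 (2 points).
  x = 16: rhs = 4, matching y values: 2, 15 (2 points).
Total affine count: 21.
Full point count |E(F_17)| = 21 + 1 = 22.
Hasse bound: |22 − (17+1)| = |4| = 4 ≤ 2√17 ≈ 8.2462 ✓.


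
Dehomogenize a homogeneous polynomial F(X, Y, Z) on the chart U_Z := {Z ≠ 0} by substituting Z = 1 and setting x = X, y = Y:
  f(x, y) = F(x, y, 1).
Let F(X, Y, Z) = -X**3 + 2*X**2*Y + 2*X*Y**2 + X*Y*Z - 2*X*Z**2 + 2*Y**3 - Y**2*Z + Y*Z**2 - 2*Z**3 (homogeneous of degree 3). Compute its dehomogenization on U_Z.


f(x, y) = -x**3 + 2*x**2*y + 2*x*y**2 + x*y - 2*x + 2*y**3 - y**2 + y - 2

On U_Z we set Z = 1. Each monomial c·X^i·Y^j·Z^k in F becomes c·x^i·y^j·1^k = c·x^i·y^j.
Substituting Z = 1: F(X, Y, 1) = -x**3 + 2*x**2*y + 2*x*y**2 + x*y - 2*x + 2*y**3 - y**2 + y - 2.
Note: deg(f) ≤ deg(F) = 3; strict inequality happens when F is divisible by Z (lost terms).


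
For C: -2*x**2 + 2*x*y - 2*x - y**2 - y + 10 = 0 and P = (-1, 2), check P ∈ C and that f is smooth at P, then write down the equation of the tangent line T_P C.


Tangent line at P: 6*x - 7*y + 20 = 0.

Step 1: f(-1, 2) = 0, so P lies on C.
Step 2: partial derivatives
  f_x(x, y) = -4*x + 2*y - 2, f_y(x, y) = 2*x - 2*y - 1.
  f_x(P) = 6, f_y(P) = -7 (gradient nonzero, so P is smooth).
Step 3: tangent line at P: 6·(x − -1) + -7·(y − 2) = 0.
Expanding: 6*x - 7*y + 20 = 0.


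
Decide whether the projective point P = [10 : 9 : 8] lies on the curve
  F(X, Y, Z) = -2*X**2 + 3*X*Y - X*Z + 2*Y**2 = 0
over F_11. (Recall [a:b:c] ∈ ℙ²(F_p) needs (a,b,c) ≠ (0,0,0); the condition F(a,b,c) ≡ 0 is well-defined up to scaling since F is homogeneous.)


F(10,9,8) ≡ 9 (mod 11); P is NOT on the curve.

Evaluate F(10, 9, 8) term-by-term (mod 11).
  -2*X**2 ↦ -2·100·1·1 = -200
  3*X*Y ↦ 3·10·9·1 = 270
  -X*Z ↦ -1·10·1·8 = -80
  2*Y**2 ↦ 2·1·81·1 = 162
Sum: F(10, 9, 8) = (-200) + (270) + (-80) + (162) = 152.
Reducing mod 11: 152 ≡ 9 (mod 11).
Since F(a, b, c) ≡ 9 ≠ 0 (mod 11), P does NOT lie on the curve.


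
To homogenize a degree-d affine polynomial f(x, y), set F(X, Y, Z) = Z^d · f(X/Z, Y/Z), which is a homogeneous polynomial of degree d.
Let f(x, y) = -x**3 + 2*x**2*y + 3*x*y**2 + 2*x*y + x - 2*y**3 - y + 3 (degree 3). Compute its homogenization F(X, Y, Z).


F(X, Y, Z) = -X**3 + 2*X**2*Y + 3*X*Y**2 + 2*X*Y*Z + X*Z**2 - 2*Y**3 - Y*Z**2 + 3*Z**3

deg(f) = 3.
Substitute x = X/Z, y = Y/Z into f, then multiply by Z^3.
  monomial -1·x^3·y^0 ↦ -1·X^3·Y^0·Z^0.
  monomial 2·x^2·y^1 ↦ 2·X^2·Y^1·Z^0.
  monomial 3·x^1·y^2 ↦ 3·X^1·Y^2·Z^0.
  monomial 2·x^1·y^1 ↦ 2·X^1·Y^1·Z^1.
  monomial 1·x^1·y^0 ↦ 1·X^1·Y^0·Z^2.
  monomial -2·x^0·y^3 ↦ -2·X^0·Y^3·Z^0.
  monomial -1·x^0·y^1 ↦ -1·X^0·Y^1·Z^2.
  monomial 3·x^0·y^0 ↦ 3·X^0·Y^0·Z^3.
Collecting: F(X, Y, Z) = -X**3 + 2*X**2*Y + 3*X*Y**2 + 2*X*Y*Z + X*Z**2 - 2*Y**3 - Y*Z**2 + 3*Z**3.


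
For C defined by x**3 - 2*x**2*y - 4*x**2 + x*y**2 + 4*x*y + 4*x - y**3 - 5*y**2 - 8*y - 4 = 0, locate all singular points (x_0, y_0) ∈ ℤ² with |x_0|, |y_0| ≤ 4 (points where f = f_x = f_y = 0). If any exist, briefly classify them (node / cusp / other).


Singular points: {(0, -2)}; classification: cusp.

Compute partial derivatives:
  f_x = 3*x**2 - 4*x*y - 8*x + y**2 + 4*y + 4.
  f_y = -2*x**2 + 2*x*y + 4*x - 3*y**2 - 10*y - 8.
Scan x_0 ∈ {−4, ..., 4}. For each x_0, f_y(x_0, y) is a polynomial in y; find its integer roots y ∈ {−4, ..., 4}, then test f_x and f at those candidates.
  x = -4: f_y(-4, y) = -3*y**2 - 18*y - 56; no integer root y with |y| ≤ 4.
  x = -3: f_y(-3, y) = -3*y**2 - 16*y - 38; no integer root y with |y| ≤ 4.
  x = -2: f_y(-2, y) = -3*y**2 - 14*y - 24; no integer root y with |y| ≤ 4.
  x = -1: f_y(-1, y) = -3*y**2 - 12*y - 14; no integer root y with |y| ≤ 4.
  x = 0: f_y(0, y) = -3*y**2 - 10*y - 8; vanishes at y ∈ {-2}. (0, -2): f_x = 0, f = 0 — SINGULAR.
  x = 1: f_y(1, y) = -3*y**2 - 8*y - 6; no integer root y with |y| ≤ 4.
  x = 2: f_y(2, y) = -3*y**2 - 6*y - 8; no integer root y with |y| ≤ 4.
  x = 3: f_y(3, y) = -3*y**2 - 4*y - 14; no integer root y with |y| ≤ 4.
  x = 4: f_y(4, y) = -3*y**2 - 2*y - 24; no integer root y with |y| ≤ 4.
Only singular point on the grid: (0, -2).
Classify: substitute x = 0 + u, y = -2 + v and expand: f = u**3 - 2*u**2*v + u*v**2 - v**3 + v**2.
No constant or linear terms (consistent with a singular point). Quadratic part: v**2. Cubic part: u**3 - 2*u**2*v + u*v**2 - v**3.
The quadratic part v**2 is a perfect square, so there is a single (double) tangent line v = 0, i.e. y = -2. Restricting the cubic part to that line (v = 0) leaves u**3 ≠ 0, so f is not divisible by v and the branch is v² ≈ -u**3 to lowest order — this is a cusp.
Classification: cusp.


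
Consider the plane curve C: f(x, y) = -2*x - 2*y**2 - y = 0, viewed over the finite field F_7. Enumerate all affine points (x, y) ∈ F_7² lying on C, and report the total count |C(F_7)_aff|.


Affine F_7-points: {(0, 0), (0, 3), (2, 1), (2, 2), (3, 4), (3, 6), (4, 5)}; count = 7.

For each of the 49 pairs (x, y) ∈ F_7², evaluate f(x, y) mod 7. Record the zeros.
  x = 0: [0↦0, 1↦4, 2↦4, 3↦0, 4↦6, 5↦1, 6↦6]  zeros at y ∈ {0, 3}
  x = 1: [0↦5, 1↦2, 2↦2, 3↦5, 4↦4, 5↦6, 6↦4]  zeros at y ∈ ∅
  x = 2: [0↦3, 1↦0, 2↦0, 3↦3, 4↦2, 5↦4, 6↦2]  zeros at y ∈ {1, 2}
  x = 3: [0↦1, 1↦5, 2↦5, 3↦1, 4↦0, 5↦2, 6↦0]  zeros at y ∈ {4, 6}
  x = 4: [0↦6, 1↦3, 2↦3, 3↦6, 4↦5, 5↦0, 6↦5]  zeros at y ∈ {5}
  x = 5: [0↦4, 1↦1, 2↦1, 3↦4, 4↦3, 5↦5, 6↦3]  zeros at y ∈ ∅
  x = 6: [0↦2, 1↦6, 2↦6, 3↦2, 4↦1, 5↦3, 6↦1]  zeros at y ∈ ∅
Collecting zeros: affine points = {(0, 0), (0, 3), (2, 1), (2, 2), (3, 4), (3, 6), (4, 5)}.
Total count |C(F_7)_aff| = 7.


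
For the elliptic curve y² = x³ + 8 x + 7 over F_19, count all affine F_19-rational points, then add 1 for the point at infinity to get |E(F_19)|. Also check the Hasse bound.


Affine points = {(0, 8), (0, 11), (1, 4), (1, 15), (3, 1), (3, 18), (5, 1), (5, 18), (6, 9), (6, 10), (7, 8), (7, 11), (10, 2), (10, 17), (11, 1), (11, 18), (12, 8), (12, 11), (13, 3), (13, 16), (15, 5), (15, 14), (18, 6), (18, 13)}; affine count = 24; |E(F_19)| = 25.

Discriminant check: Δ ∝ 4a³ + 27b² = 4·8³ + 27·7² = 4·512 + 27·49 ≡ 8 (mod 19). Nonzero ⇒ E is nonsingular.
For each x ∈ F_19, compute rhs = x³ + 8·x + 7 mod 19, then count y ∈ F_19 with y² ≡ rhs.
  x = 0: rhs = 7, matching y values: 8, 11 (2 points).
  x = 1: rhs = 16, matching y values: 4, 15 (2 points).
  x = 2: rhs = 12, matching y values: none (0 points).
  x = 3: rhs = 1, matching y values: 1, 18 (2 points).
  x = 4: rhs = 8, matching y values: none (0 points).
  x = 5: rhs = 1, matching y values: 1, 18 (2 points).
  x = 6: rhs = 5, matching y values: 9, 10 (2 points).
  x = 7: rhs = 7, matching y values: 8, 11 (2 points).
  x = 8: rhs = 13, matching y values: none (0 points).
  x = 9: rhs = 10, matching y values: none (0 points).
  x = 10: rhs = 4, matching y values: 2, 17 (2 points).
  x = 11: rhs = 1, matching y values: 1, 18 (2 points).
  x = 12: rhs = 7, matching y values: 8, 11 (2 points).
  x = 13: rhs = 9, matching y values: 3, 16 (2 points).
  x = 14: rhs = 13, matching y values: none (0 points).
  x = 15: rhs = 6, matching y values: 5, 14 (2 points).
  x = 16: rhs = 13, matching y values: none (0 points).
  x = 17: rhs = 2, matching y values: none (0 points).
  x = 18: rhs = 17, matching y values: 6, 13 (2 points).
Total affine count: 24.
Full point count |E(F_19)| = 24 + 1 = 25.
Hasse bound: |25 − (19+1)| = |5| = 5 ≤ 2√19 ≈ 8.7178 ✓.


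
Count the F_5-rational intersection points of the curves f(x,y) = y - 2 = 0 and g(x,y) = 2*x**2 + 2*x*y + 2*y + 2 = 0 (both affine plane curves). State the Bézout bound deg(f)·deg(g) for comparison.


Common zeros: ∅; count = 0; Bézout bound = 2.

deg(f) = 1, deg(g) = 2, so Bézout bound = 2.
Scan x ∈ F_5. For each x, list the y ∈ F_5 with f(x, y) ≡ 0 and those with g(x, y) ≡ 0 (mod 5); the common zeros in that column are the intersection.
  x = 0: f ≡ 0 at y ∈ {2}; g ≡ 0 at y ∈ {4}; common: ∅.
  x = 1: f ≡ 0 at y ∈ {2}; g ≡ 0 at y ∈ {4}; common: ∅.
  x = 2: f ≡ 0 at y ∈ {2}; g ≡ 0 at y ∈ {0}; common: ∅.
  x = 3: f ≡ 0 at y ∈ {2}; g ≡ 0 at y ∈ {0}; common: ∅.
  x = 4: f ≡ 0 at y ∈ {2}; g ≡ 0 at y ∈ ∅; common: ∅.
Collecting: common zeros = ∅, so the count is 0.
Comparison with the Bézout bound: 0 ≤ 2 = deg(f)·deg(g), as expected for curves with no common component (the affine F_5-count falls short of the bound because intersections may lie at infinity, over extension fields, or carry multiplicity).


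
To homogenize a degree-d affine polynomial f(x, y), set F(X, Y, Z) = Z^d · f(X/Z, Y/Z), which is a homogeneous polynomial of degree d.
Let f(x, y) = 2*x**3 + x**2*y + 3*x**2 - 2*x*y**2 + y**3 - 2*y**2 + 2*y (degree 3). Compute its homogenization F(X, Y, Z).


F(X, Y, Z) = 2*X**3 + X**2*Y + 3*X**2*Z - 2*X*Y**2 + Y**3 - 2*Y**2*Z + 2*Y*Z**2

deg(f) = 3.
Substitute x = X/Z, y = Y/Z into f, then multiply by Z^3.
  monomial 2·x^3·y^0 ↦ 2·X^3·Y^0·Z^0.
  monomial 1·x^2·y^1 ↦ 1·X^2·Y^1·Z^0.
  monomial 3·x^2·y^0 ↦ 3·X^2·Y^0·Z^1.
  monomial -2·x^1·y^2 ↦ -2·X^1·Y^2·Z^0.
  monomial 1·x^0·y^3 ↦ 1·X^0·Y^3·Z^0.
  monomial -2·x^0·y^2 ↦ -2·X^0·Y^2·Z^1.
  monomial 2·x^0·y^1 ↦ 2·X^0·Y^1·Z^2.
Collecting: F(X, Y, Z) = 2*X**3 + X**2*Y + 3*X**2*Z - 2*X*Y**2 + Y**3 - 2*Y**2*Z + 2*Y*Z**2.


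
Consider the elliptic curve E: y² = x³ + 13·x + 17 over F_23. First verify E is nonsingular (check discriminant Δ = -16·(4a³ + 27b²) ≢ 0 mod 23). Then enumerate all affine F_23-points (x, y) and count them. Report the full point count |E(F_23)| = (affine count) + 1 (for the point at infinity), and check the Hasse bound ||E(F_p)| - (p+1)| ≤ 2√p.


Affine points = {(1, 10), (1, 13), (4, 8), (4, 15), (5, 0), (6, 9), (6, 14), (8, 9), (8, 14), (9, 9), (9, 14), (19, 4), (19, 19), (21, 11), (21, 12), (22, 7), (22, 16)}; affine count = 17; |E(F_23)| = 18.

Discriminant check: Δ ∝ 4a³ + 27b² = 4·13³ + 27·17² = 4·2197 + 27·289 ≡ 8 (mod 23). Nonzero ⇒ E is nonsingular.
For each x ∈ F_23, compute rhs = x³ + 13·x + 17 mod 23, then count y ∈ F_23 with y² ≡ rhs.
  x = 0: rhs = 17, matching y values: none (0 points).
  x = 1: rhs = 8, matching y values: 10, 13 (2 points).
  x = 2: rhs = 5, matching y values: none (0 points).
  x = 3: rhs = 14, matching y values: none (0 points).
  x = 4: rhs = 18, matching y values: 8, 15 (2 points).
  x = 5: rhs = 0, matching y values: 0 (1 points).
  x = 6: rhs = 12, matching y values: 9, 14 (2 points).
  x = 7: rhs = 14, matching y values: none (0 points).
  x = 8: rhs = 12, matching y values: 9, 14 (2 points).
  x = 9: rhs = 12, matching y values: 9, 14 (2 points).
  x = 10: rhs = 20, matching y values: none (0 points).
  x = 11: rhs = 19, matching y values: none (0 points).
  x = 12: rhs = 15, matching y values: none (0 points).
  x = 13: rhs = 14, matching y values: none (0 points).
  x = 14: rhs = 22, matching y values: none (0 points).
  x = 15: rhs = 22, matching y values: none (0 points).
  x = 16: rhs = 20, matching y values: none (0 points).
  x = 17: rhs = 22, matching y values: none (0 points).
  x = 18: rhs = 11, matching y values: none (0 points).
  x = 19: rhs = 16, matching y values: 4, 19 (2 points).
  x = 20: rhs = 20, matching y values: none (0 points).
  x = 21: rhs = 6, matching y values: 11, 12 (2 points).
  x = 22: rhs = 3, matching y values: 7, 16 (2 points).
Total affine count: 17.
Full point count |E(F_23)| = 17 + 1 = 18.
Hasse bound: |18 − (23+1)| = |-6| = 6 ≤ 2√23 ≈ 9.5917 ✓.


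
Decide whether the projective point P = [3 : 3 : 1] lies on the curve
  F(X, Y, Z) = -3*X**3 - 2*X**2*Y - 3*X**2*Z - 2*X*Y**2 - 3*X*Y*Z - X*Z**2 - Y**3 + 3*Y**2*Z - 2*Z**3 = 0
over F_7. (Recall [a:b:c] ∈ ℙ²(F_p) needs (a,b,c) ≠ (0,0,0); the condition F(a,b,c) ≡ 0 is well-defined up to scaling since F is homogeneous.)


F(3,3,1) ≡ 4 (mod 7); P is NOT on the curve.

Evaluate F(3, 3, 1) term-by-term (mod 7).
  -3*X**3 ↦ -3·27·1·1 = -81
  -2*X**2*Y ↦ -2·9·3·1 = -54
  -3*X**2*Z ↦ -3·9·1·1 = -27
  -2*X*Y**2 ↦ -2·3·9·1 = -54
  -3*X*Y*Z ↦ -3·3·3·1 = -27
  -X*Z**2 ↦ -1·3·1·1 = -3
  -Y**3 ↦ -1·1·27·1 = -27
  3*Y**2*Z ↦ 3·1·9·1 = 27
  -2*Z**3 ↦ -2·1·1·1 = -2
Sum: F(3, 3, 1) = (-81) + (-54) + (-27) + (-54) + (-27) + (-3) + (-27) + (27) + (-2) = -248.
Reducing mod 7: -248 ≡ 4 (mod 7).
Since F(a, b, c) ≡ 4 ≠ 0 (mod 7), P does NOT lie on the curve.


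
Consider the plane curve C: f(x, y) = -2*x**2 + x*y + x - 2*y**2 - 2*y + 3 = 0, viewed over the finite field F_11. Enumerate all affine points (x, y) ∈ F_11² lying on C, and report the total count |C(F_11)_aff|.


Affine F_11-points: {(2, 2), (2, 9), (3, 8), (3, 9), (5, 2), (5, 5), (7, 0), (7, 8), (9, 4), (9, 5), (10, 0), (10, 4)}; count = 12.

For each of the 121 pairs (x, y) ∈ F_11², evaluate f(x, y) mod 11. Record the zeros.
  x = 0: [0↦3, 1↦10, 2↦2, 3↦1, 4↦7, 5↦9, 6↦7, 7↦1, 8↦2, 9↦10, 10↦3]  zeros at y ∈ ∅
  x = 1: [0↦2, 1↦10, 2↦3, 3↦3, 4↦10, 5↦2, 6↦1, 7↦7, 8↦9, 9↦7, 10↦1]  zeros at y ∈ ∅
  x = 2: [0↦8, 1↦6, 2↦0, 3↦1, 4↦9, 5↦2, 6↦2, 7↦9, 8↦1, 9↦0, 10↦6]  zeros at y ∈ {2, 9}
  x = 3: [0↦10, 1↦9, 2↦4, 3↦6, 4↦4, 5↦9, 6↦10, 7↦7, 8↦0, 9↦0, 10↦7]  zeros at y ∈ {8, 9}
  x = 4: [0↦8, 1↦8, 2↦4, 3↦7, 4↦6, 5↦1, 6↦3, 7↦1, 8↦6, 9↦7, 10↦4]  zeros at y ∈ ∅
  x = 5: [0↦2, 1↦3, 2↦0, 3↦4, 4↦4, 5↦0, 6↦3, 7↦2, 8↦8, 9↦10, 10↦8]  zeros at y ∈ {2, 5}
  x = 6: [0↦3, 1↦5, 2↦3, 3↦8, 4↦9, 5↦6, 6↦10, 7↦10, 8↦6, 9↦9, 10↦8]  zeros at y ∈ ∅
  x = 7: [0↦0, 1↦3, 2↦2, 3↦8, 4↦10, 5↦8, 6↦2, 7↦3, 8↦0, 9↦4, 10↦4]  zeros at y ∈ {0, 8}
  x = 8: [0↦4, 1↦8, 2↦8, 3↦4, 4↦7, 5↦6, 6↦1, 7↦3, 8↦1, 9↦6, 10↦7]  zeros at y ∈ ∅
  x = 9: [0↦4, 1↦9, 2↦10, 3↦7, 4↦0, 5↦0, 6↦7, 7↦10, 8↦9, 9↦4, 10↦6]  zeros at y ∈ {4, 5}
  x = 10: [0↦0, 1↦6, 2↦8, 3↦6, 4↦0, 5↦1, 6↦9, 7↦2, 8↦2, 9↦9, 10↦1]  zeros at y ∈ {0, 4}
Collecting zeros: affine points = {(2, 2), (2, 9), (3, 8), (3, 9), (5, 2), (5, 5), (7, 0), (7, 8), (9, 4), (9, 5), (10, 0), (10, 4)}.
Total count |C(F_11)_aff| = 12.


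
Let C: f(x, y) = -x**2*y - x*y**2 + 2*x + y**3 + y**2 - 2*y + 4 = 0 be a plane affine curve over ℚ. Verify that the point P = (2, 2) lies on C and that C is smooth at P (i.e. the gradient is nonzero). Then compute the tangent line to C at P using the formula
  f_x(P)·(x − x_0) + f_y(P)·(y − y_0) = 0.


Tangent line at P: -10*x + 2*y + 16 = 0.

Step 1: f(2, 2) = 0, so P lies on C.
Step 2: partial derivatives
  f_x(x, y) = -2*x*y - y**2 + 2, f_y(x, y) = -x**2 - 2*x*y + 3*y**2 + 2*y - 2.
  f_x(P) = -10, f_y(P) = 2 (gradient nonzero, so P is smooth).
Step 3: tangent line at P: -10·(x − 2) + 2·(y − 2) = 0.
Expanding: -10*x + 2*y + 16 = 0.


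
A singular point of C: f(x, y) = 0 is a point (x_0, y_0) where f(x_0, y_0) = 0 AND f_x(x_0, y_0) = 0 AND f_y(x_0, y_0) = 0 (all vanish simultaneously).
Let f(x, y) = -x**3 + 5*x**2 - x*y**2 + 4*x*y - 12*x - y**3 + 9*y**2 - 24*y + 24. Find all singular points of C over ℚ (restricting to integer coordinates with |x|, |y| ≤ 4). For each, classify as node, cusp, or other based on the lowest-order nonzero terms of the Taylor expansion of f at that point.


Singular points: {(2, 2)}; classification: node.

Compute partial derivatives:
  f_x = -3*x**2 + 10*x - y**2 + 4*y - 12.
  f_y = -2*x*y + 4*x - 3*y**2 + 18*y - 24.
Scan x_0 ∈ {−4, ..., 4}. For each x_0, f_y(x_0, y) is a polynomial in y; find its integer roots y ∈ {−4, ..., 4}, then test f_x and f at those candidates.
  x = -4: f_y(-4, y) = -3*y**2 + 26*y - 40; vanishes at y ∈ {2}. (-4, 2): f_x = -96 ≠ 0.
  x = -3: f_y(-3, y) = -3*y**2 + 24*y - 36; vanishes at y ∈ {2}. (-3, 2): f_x = -65 ≠ 0.
  x = -2: f_y(-2, y) = -3*y**2 + 22*y - 32; vanishes at y ∈ {2}. (-2, 2): f_x = -40 ≠ 0.
  x = -1: f_y(-1, y) = -3*y**2 + 20*y - 28; vanishes at y ∈ {2}. (-1, 2): f_x = -21 ≠ 0.
  x = 0: f_y(0, y) = -3*y**2 + 18*y - 24; vanishes at y ∈ {2, 4}. (0, 2): f_x = -8 ≠ 0; (0, 4): f_x = -12 ≠ 0.
  x = 1: f_y(1, y) = -3*y**2 + 16*y - 20; vanishes at y ∈ {2}. (1, 2): f_x = -1 ≠ 0.
  x = 2: f_y(2, y) = -3*y**2 + 14*y - 16; vanishes at y ∈ {2}. (2, 2): f_x = 0, f = 0 — SINGULAR.
  x = 3: f_y(3, y) = -3*y**2 + 12*y - 12; vanishes at y ∈ {2}. (3, 2): f_x = -5 ≠ 0.
  x = 4: f_y(4, y) = -3*y**2 + 10*y - 8; vanishes at y ∈ {2}. (4, 2): f_x = -16 ≠ 0.
Only singular point on the grid: (2, 2).
Classify: substitute x = 2 + u, y = 2 + v and expand: f = -u**3 - u**2 - u*v**2 - v**3 + v**2.
No constant or linear terms (consistent with a singular point). Quadratic part: -u**2 + v**2. Cubic part: -u**3 - u*v**2 - v**3.
The quadratic part v**2 - u**2 = (v − u)(v + u) splits into two distinct linear factors, so there are two distinct tangent lines y − 2 = ±(x − 2) — this is a node (ordinary double point).
Classification: node.


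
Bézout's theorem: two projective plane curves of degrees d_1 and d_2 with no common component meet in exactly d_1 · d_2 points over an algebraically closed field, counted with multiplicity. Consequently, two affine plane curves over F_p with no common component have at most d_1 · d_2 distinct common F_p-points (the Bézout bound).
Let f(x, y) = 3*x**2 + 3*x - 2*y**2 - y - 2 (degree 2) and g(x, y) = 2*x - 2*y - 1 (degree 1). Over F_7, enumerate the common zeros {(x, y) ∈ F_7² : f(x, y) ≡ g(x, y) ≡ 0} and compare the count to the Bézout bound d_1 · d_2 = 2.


Common zeros: ∅; count = 0; Bézout bound = 2.

deg(f) = 2, deg(g) = 1, so Bézout bound = 2.
Scan x ∈ F_7. For each x, list the y ∈ F_7 with f(x, y) ≡ 0 and those with g(x, y) ≡ 0 (mod 7); the common zeros in that column are the intersection.
  x = 0: f ≡ 0 at y ∈ ∅; g ≡ 0 at y ∈ {3}; common: ∅.
  x = 1: f ≡ 0 at y ∈ ∅; g ≡ 0 at y ∈ {4}; common: ∅.
  x = 2: f ≡ 0 at y ∈ ∅; g ≡ 0 at y ∈ {5}; common: ∅.
  x = 3: f ≡ 0 at y ∈ {5}; g ≡ 0 at y ∈ {6}; common: ∅.
  x = 4: f ≡ 0 at y ∈ ∅; g ≡ 0 at y ∈ {0}; common: ∅.
  x = 5: f ≡ 0 at y ∈ ∅; g ≡ 0 at y ∈ {1}; common: ∅.
  x = 6: f ≡ 0 at y ∈ ∅; g ≡ 0 at y ∈ {2}; common: ∅.
Collecting: common zeros = ∅, so the count is 0.
Comparison with the Bézout bound: 0 ≤ 2 = deg(f)·deg(g), as expected for curves with no common component (the affine F_7-count falls short of the bound because intersections may lie at infinity, over extension fields, or carry multiplicity).


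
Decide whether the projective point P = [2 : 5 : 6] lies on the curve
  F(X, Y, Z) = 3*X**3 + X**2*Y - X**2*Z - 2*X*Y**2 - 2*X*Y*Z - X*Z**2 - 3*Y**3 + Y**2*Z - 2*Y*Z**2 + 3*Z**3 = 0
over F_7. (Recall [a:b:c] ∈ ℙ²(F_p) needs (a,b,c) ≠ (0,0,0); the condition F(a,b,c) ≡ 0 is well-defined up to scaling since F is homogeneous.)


F(2,5,6) ≡ 1 (mod 7); P is NOT on the curve.

Evaluate F(2, 5, 6) term-by-term (mod 7).
  3*X**3 ↦ 3·8·1·1 = 24
  X**2*Y ↦ 1·4·5·1 = 20
  -X**2*Z ↦ -1·4·1·6 = -24
  -2*X*Y**2 ↦ -2·2·25·1 = -100
  -2*X*Y*Z ↦ -2·2·5·6 = -120
  -X*Z**2 ↦ -1·2·1·36 = -72
  -3*Y**3 ↦ -3·1·125·1 = -375
  Y**2*Z ↦ 1·1·25·6 = 150
  -2*Y*Z**2 ↦ -2·1·5·36 = -360
  3*Z**3 ↦ 3·1·1·216 = 648
Sum: F(2, 5, 6) = (24) + (20) + (-24) + (-100) + (-120) + (-72) + (-375) + (150) + (-360) + (648) = -209.
Reducing mod 7: -209 ≡ 1 (mod 7).
Since F(a, b, c) ≡ 1 ≠ 0 (mod 7), P does NOT lie on the curve.


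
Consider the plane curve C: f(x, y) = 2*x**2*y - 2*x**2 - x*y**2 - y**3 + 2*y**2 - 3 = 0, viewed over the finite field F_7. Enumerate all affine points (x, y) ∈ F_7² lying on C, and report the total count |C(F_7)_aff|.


Affine F_7-points: {(0, 4), (0, 6), (2, 3), (3, 0), (4, 0), (5, 1), (5, 4), (5, 6)}; count = 8.

For each of the 49 pairs (x, y) ∈ F_7², evaluate f(x, y) mod 7. Record the zeros.
  x = 0: [0↦4, 1↦5, 2↦4, 3↦2, 4↦0, 5↦6, 6↦0]  zeros at y ∈ {4, 6}
  x = 1: [0↦2, 1↦4, 2↦2, 3↦4, 4↦4, 5↦3, 6↦2]  zeros at y ∈ ∅
  x = 2: [0↦3, 1↦3, 2↦4, 3↦0, 4↦6, 5↦2, 6↦3]  zeros at y ∈ {3}
  x = 3: [0↦0, 1↦2, 2↦3, 3↦4, 4↦6, 5↦3, 6↦3]  zeros at y ∈ {0}
  x = 4: [0↦0, 1↦1, 2↦6, 3↦2, 4↦4, 5↦6, 6↦2]  zeros at y ∈ {0}
  x = 5: [0↦3, 1↦0, 2↦6, 3↦1, 4↦0, 5↦4, 6↦0]  zeros at y ∈ {1, 4, 6}
  x = 6: [0↦2, 1↦6, 2↦3, 3↦1, 4↦1, 5↦4, 6↦4]  zeros at y ∈ ∅
Collecting zeros: affine points = {(0, 4), (0, 6), (2, 3), (3, 0), (4, 0), (5, 1), (5, 4), (5, 6)}.
Total count |C(F_7)_aff| = 8.
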